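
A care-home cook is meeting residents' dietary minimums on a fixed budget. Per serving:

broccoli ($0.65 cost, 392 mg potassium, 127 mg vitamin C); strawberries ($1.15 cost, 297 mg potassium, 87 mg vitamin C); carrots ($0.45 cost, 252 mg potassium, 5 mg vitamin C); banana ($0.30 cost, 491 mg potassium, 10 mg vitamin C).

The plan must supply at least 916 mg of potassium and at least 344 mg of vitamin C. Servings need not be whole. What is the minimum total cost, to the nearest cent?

Minimising a linear cost over {potassium ≥ 916, vitamin C ≥ 344, servings ≥ 0} — the optimum is at a vertex, using one or two foods.
broccoli only: max(916/392, 344/127) = 2.709 servings → $1.76.
strawberries only: max(916/297, 344/87) = 3.954 servings → $4.55.
carrots only: max(916/252, 344/5) = 68.8 servings → $30.96.
banana only: max(916/491, 344/10) = 34.4 servings → $10.32.
broccoli + strawberries: the both-tight solution has a negative serving — not a feasible corner.
broccoli + carrots: intersection lies outside the first quadrant.
broccoli + banana: the both-tight solution has a negative serving — not a feasible corner.
strawberries + carrots with both targets exact would need a negative amount; discard.
strawberries + banana with both targets exact would need a negative amount; discard.
carrots + banana with both targets exact would need a negative amount; discard.
So the least-cost plan costs $1.76.

$1.76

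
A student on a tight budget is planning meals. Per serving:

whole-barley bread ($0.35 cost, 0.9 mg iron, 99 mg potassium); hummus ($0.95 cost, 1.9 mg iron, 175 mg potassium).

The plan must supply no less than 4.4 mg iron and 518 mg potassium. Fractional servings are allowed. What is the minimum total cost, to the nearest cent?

With two linear requirements the optimum uses one or two foods; enumerate the corners.
whole-barley bread only: max(4.4/0.9, 518/99) = 5.232 servings → $1.83.
hummus only: max(4.4/1.9, 518/175) = 2.96 servings → $2.81.
whole-barley bread + hummus with both targets exact would need a negative amount; discard.
The minimum over all feasible corners is $1.83.

$1.83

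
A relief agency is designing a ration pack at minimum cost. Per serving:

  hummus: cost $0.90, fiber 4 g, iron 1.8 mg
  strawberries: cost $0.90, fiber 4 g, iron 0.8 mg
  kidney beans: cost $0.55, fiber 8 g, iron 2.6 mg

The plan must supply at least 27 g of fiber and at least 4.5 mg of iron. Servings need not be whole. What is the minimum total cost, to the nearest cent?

With two linear requirements the optimum uses one or two foods; enumerate the corners.
hummus only: max(27/4, 4.5/1.8) = 6.75 servings → $6.08.
strawberries only: max(27/4, 4.5/0.8) = 6.75 servings → $6.08.
kidney beans only: max(27/8, 4.5/2.6) = 3.375 servings → $1.86.
hummus + strawberries: the both-tight solution has a negative serving — not a feasible corner.
hummus + kidney beans: intersection lies outside the first quadrant.
strawberries + kidney beans: intersection lies outside the first quadrant.
Cheapest feasible corner: $1.86.

$1.86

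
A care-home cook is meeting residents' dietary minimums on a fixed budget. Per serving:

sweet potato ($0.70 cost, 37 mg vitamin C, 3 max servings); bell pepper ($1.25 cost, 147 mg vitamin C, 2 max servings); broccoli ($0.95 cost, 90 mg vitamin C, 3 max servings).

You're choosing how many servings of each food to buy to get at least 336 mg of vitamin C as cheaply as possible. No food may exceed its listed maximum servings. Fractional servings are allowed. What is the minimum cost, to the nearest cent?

Cost per mg of vitamin C: bell pepper $0.0085, broccoli $0.0106, sweet potato $0.0189.
Take 2 servings of bell pepper: +294.0 mg vitamin C for $2.50 (total $2.50, still need 42.0 mg).
Take 0.4667 servings of broccoli: +42.0 mg vitamin C for $0.44 (total $2.94, still need 0.0 mg).
Greedy by cheapest-per-mg is optimal for a single linear constraint, so the minimum cost is $2.94.

$2.94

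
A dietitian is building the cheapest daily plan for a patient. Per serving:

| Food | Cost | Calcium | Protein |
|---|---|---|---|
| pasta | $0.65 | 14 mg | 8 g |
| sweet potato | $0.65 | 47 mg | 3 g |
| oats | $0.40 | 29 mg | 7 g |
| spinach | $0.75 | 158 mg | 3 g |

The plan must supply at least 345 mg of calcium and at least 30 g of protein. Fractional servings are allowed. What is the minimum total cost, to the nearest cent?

pasta only: max(345/14, 30/8) = 24.64 servings → $16.02.
sweet potato only: max(345/47, 30/3) = 10 servings → $6.50.
oats only: max(345/29, 30/7) = 11.9 servings → $4.76.
spinach only: max(345/158, 30/3) = 10 servings → $7.50.
pasta + sweet potato with both tight: 1.123 servings and 7.006 servings → $5.28.
pasta + oats with both targets exact would need a negative amount; discard.
pasta + spinach with both tight: 3.032 servings and 1.915 servings → $3.41.
sweet potato + oats with both tight: 6.384 servings and 1.55 servings → $4.77.
sweet potato + spinach: the both-tight solution has a negative serving — not a feasible corner.
oats + spinach with both tight: 3.636 servings and 1.516 servings → $2.59.
So the least-cost plan costs $2.59.

$2.59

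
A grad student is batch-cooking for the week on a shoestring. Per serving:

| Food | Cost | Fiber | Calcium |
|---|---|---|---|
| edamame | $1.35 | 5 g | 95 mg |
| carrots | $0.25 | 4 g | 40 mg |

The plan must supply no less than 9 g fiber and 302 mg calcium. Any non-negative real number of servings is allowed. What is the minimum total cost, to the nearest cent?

edamame only: max(9/5, 302/95) = 3.179 servings → $4.29.
carrots only: max(9/4, 302/40) = 7.55 servings → $1.89.
edamame + carrots with both targets exact would need a negative amount; discard.
Cheapest feasible corner: $1.89.

$1.89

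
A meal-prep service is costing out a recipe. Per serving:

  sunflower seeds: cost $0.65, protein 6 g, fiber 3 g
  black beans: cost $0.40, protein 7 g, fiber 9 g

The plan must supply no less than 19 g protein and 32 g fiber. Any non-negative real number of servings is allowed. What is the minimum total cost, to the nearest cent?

$1.42

sunflower seeds only: max(19/6, 32/3) = 10.67 servings → $6.93.
black beans only: max(19/7, 32/9) = 3.556 servings → $1.42.
sunflower seeds + black beans: the both-tight solution has a negative serving — not a feasible corner.
The minimum over all feasible corners is $1.42.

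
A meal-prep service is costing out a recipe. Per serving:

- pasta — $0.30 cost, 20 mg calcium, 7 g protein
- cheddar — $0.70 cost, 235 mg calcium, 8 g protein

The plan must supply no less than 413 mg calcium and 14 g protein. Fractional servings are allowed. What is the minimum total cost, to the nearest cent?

$1.23

With two linear requirements the optimum uses one or two foods; enumerate the corners.
pasta only: max(413/20, 14/7) = 20.65 servings → $6.20.
cheddar only: max(413/235, 14/8) = 1.757 servings → $1.23.
pasta + cheddar: intersection lies outside the first quadrant.
Cheapest feasible corner: $1.23.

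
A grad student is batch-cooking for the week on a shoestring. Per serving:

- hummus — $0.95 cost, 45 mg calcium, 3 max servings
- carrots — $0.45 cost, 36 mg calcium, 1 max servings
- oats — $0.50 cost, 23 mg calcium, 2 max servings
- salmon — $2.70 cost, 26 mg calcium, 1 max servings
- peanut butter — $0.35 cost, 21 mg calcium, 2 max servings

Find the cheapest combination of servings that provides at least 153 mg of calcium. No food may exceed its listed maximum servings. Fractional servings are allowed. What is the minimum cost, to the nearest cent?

Cost per mg of calcium: carrots $0.0125, peanut butter $0.0167, hummus $0.0211, oats $0.0217, salmon $0.1038.
Take 1 serving of carrots: +36.0 mg calcium for $0.45 (total $0.45, still need 117.0 mg).
Take 2 servings of peanut butter: +42.0 mg calcium for $0.70 (total $1.15, still need 75.0 mg).
Take 1.667 servings of hummus: +75.0 mg calcium for $1.58 (total $2.73, still need 0.0 mg).
Filling from the cheapest source first is optimal under one linear minimum: $2.73.

$2.73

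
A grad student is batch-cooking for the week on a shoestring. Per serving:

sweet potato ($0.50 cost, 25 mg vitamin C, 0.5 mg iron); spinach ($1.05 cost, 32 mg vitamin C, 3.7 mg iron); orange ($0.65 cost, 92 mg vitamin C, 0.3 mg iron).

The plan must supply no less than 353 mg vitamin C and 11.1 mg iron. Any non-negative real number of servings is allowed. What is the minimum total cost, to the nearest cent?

For a min-cost LP with two ≥-constraints, a basic feasible solution has at most two positive variables.
sweet potato only: max(353/25, 11.1/0.5) = 22.2 servings → $11.10.
spinach only: max(353/32, 11.1/3.7) = 11.03 servings → $11.58.
orange only: max(353/92, 11.1/0.3) = 37 servings → $24.05.
sweet potato + spinach with both tight: 12.43 servings and 1.32 servings → $7.60.
sweet potato + orange with both targets exact would need a negative amount; discard.
spinach + orange with both tight: 2.767 servings and 2.875 servings → $4.77.
The minimum over all feasible corners is $4.77.

$4.77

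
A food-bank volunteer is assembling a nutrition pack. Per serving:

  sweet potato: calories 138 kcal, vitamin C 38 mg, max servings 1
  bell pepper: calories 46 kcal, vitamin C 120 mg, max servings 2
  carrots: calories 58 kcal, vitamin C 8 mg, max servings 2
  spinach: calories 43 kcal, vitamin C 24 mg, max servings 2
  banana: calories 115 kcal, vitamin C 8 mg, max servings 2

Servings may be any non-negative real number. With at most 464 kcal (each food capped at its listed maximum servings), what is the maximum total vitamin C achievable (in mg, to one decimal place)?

Vitamin C per kcal: bell pepper 2.609, spinach 0.5581, sweet potato 0.2754, carrots 0.1379, banana 0.06957.
Take 2 servings of bell pepper: uses 92 kcal, +240.0 mg vitamin C (running total 240.0 mg).
Take 2 servings of spinach: uses 86 kcal, +48.0 mg vitamin C (running total 288.0 mg).
Take 1 serving of sweet potato: uses 138 kcal, +38.0 mg vitamin C (running total 326.0 mg).
Take 2 servings of carrots: uses 116 kcal, +16.0 mg vitamin C (running total 342.0 mg).
Take 0.2783 servings of banana: uses 32 kcal, +2.2 mg vitamin C (running total 344.2 mg).
Greedy by best ratio exhausts the calories allowance optimally: 344.2 mg.

344.2 mg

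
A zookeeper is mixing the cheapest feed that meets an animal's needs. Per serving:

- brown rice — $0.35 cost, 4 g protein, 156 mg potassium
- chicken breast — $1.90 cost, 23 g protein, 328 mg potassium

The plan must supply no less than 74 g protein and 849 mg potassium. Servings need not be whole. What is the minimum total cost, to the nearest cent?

brown rice only: max(74/4, 849/156) = 18.5 servings → $6.47.
chicken breast only: max(74/23, 849/328) = 3.217 servings → $6.11.
brown rice + chicken breast with both targets exact would need a negative amount; discard.
So the least-cost plan costs $6.11.

$6.11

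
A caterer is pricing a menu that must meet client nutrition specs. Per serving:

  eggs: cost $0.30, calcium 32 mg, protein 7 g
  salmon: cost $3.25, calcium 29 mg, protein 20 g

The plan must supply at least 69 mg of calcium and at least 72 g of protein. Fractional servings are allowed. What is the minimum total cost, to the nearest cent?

Two binding constraints pin down two serving amounts, so the optimal mix uses at most two foods. The candidates are each food alone (scaled to the tighter of calcium/protein) and each pair with both constraints tight.
eggs only: max(69/32, 72/7) = 10.29 servings → $3.09.
salmon only: max(69/29, 72/20) = 3.6 servings → $11.70.
eggs + salmon with both targets exact would need a negative amount; discard.
The minimum over all feasible corners is $3.09.

$3.09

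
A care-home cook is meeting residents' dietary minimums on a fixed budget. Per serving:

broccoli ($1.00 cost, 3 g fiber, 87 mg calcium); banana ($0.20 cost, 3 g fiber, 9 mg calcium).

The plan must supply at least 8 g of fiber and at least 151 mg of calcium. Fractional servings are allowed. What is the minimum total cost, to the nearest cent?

broccoli only: max(8/3, 151/87) = 2.667 servings → $2.67.
banana only: max(8/3, 151/9) = 16.78 servings → $3.36.
broccoli + banana with both tight: 1.628 servings and 1.038 servings → $1.84.
Cheapest feasible corner: $1.84.

$1.84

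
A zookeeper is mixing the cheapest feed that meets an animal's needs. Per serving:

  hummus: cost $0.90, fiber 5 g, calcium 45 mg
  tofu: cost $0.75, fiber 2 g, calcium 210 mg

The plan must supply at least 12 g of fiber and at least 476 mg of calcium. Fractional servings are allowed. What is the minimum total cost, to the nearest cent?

$2.91

hummus only: max(12/5, 476/45) = 10.58 servings → $9.52.
tofu only: max(12/2, 476/210) = 6 servings → $4.50.
hummus + tofu with both tight: 1.633 servings and 1.917 servings → $2.91.
So the least-cost plan costs $2.91.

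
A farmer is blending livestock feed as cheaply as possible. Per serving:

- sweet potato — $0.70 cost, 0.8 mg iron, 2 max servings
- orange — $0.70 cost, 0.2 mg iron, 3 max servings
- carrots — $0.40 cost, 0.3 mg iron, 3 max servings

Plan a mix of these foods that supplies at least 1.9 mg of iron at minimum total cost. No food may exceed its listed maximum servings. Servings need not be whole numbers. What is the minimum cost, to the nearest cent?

$1.80

Cost per mg of iron: sweet potato $0.8750, carrots $1.3333, orange $3.5000.
Take 2 servings of sweet potato: +1.6 mg iron for $1.40 (total $1.40, still need 0.3 mg).
Take 1 serving of carrots: +0.3 mg iron for $0.40 (total $1.80, still need 0.0 mg).
Greedy by cheapest-per-mg is optimal for a single linear constraint, so the minimum cost is $1.80.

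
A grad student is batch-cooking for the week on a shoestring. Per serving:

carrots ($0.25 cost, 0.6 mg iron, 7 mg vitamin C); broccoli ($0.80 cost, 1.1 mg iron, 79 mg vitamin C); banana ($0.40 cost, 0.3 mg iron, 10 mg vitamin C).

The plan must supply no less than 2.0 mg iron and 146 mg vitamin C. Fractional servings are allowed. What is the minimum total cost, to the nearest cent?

Minimising a linear cost over {iron ≥ 2.0, vitamin C ≥ 146, servings ≥ 0} — the optimum is at a vertex, using one or two foods.
carrots only: max(2.0/0.6, 146/7) = 20.86 servings → $5.21.
broccoli only: max(2.0/1.1, 146/79) = 1.848 servings → $1.48.
banana only: max(2.0/0.3, 146/10) = 14.6 servings → $5.84.
carrots + broccoli: intersection lies outside the first quadrant.
carrots + banana: intersection lies outside the first quadrant.
broccoli + banana: intersection lies outside the first quadrant.
Cheapest feasible corner: $1.48.

$1.48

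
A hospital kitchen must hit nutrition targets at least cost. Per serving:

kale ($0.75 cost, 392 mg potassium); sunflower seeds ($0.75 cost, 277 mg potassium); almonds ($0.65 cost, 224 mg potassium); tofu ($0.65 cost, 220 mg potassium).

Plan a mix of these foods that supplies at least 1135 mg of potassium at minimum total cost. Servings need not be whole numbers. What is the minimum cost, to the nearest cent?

$2.17

Cost per mg of potassium: kale $0.0019, sunflower seeds $0.0027, almonds $0.0029, tofu $0.0030.
With no serving limits, use only kale: 1135 mg / 392 mg = 2.895 servings × $0.75 = $2.17.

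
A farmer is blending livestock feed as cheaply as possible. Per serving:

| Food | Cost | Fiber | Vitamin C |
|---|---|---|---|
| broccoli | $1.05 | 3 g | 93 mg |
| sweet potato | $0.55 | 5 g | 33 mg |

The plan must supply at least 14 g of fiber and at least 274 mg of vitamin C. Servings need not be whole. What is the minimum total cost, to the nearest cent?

broccoli only: max(14/3, 274/93) = 4.667 servings → $4.90.
sweet potato only: max(14/5, 274/33) = 8.303 servings → $4.57.
broccoli + sweet potato with both tight: 2.481 servings and 1.311 servings → $3.33.
The minimum over all feasible corners is $3.33.

$3.33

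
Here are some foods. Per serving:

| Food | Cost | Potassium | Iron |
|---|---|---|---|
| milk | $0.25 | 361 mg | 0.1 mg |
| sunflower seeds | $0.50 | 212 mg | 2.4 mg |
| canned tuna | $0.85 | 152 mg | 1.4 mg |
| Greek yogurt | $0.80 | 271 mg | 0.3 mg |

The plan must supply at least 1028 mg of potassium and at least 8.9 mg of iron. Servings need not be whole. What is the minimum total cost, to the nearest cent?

$2.01

With two linear requirements the optimum uses one or two foods; enumerate the corners.
milk only: max(1028/361, 8.9/0.1) = 89 servings → $22.25.
sunflower seeds only: max(1028/212, 8.9/2.4) = 4.849 servings → $2.42.
canned tuna only: max(1028/152, 8.9/1.4) = 6.763 servings → $5.75.
Greek yogurt only: max(1028/271, 8.9/0.3) = 29.67 servings → $23.73.
milk + sunflower seeds with both tight: 0.6867 servings and 3.68 servings → $2.01.
milk + canned tuna with both tight: 0.1763 servings and 6.345 servings → $5.44.
milk + Greek yogurt: intersection lies outside the first quadrant.
sunflower seeds + canned tuna with both targets exact would need a negative amount; discard.
sunflower seeds + Greek yogurt with both tight: 3.585 servings and 0.9891 servings → $2.58.
canned tuna + Greek yogurt with both tight: 6.302 servings and 0.2588 servings → $5.56.
The minimum over all feasible corners is $2.01.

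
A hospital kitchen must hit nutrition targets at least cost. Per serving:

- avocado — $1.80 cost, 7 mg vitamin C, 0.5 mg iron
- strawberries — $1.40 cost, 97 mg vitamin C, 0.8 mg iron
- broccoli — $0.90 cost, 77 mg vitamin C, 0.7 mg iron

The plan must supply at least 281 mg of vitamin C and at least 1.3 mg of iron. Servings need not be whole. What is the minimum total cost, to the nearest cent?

Two binding constraints pin down two serving amounts, so the optimal mix uses at most two foods. The candidates are each food alone (scaled to the tighter of vitamin C/iron) and each pair with both constraints tight.
avocado only: max(281/7, 1.3/0.5) = 40.14 servings → $72.26.
strawberries only: max(281/97, 1.3/0.8) = 2.897 servings → $4.06.
broccoli only: max(281/77, 1.3/0.7) = 3.649 servings → $3.28.
avocado + strawberries: intersection lies outside the first quadrant.
avocado + broccoli with both targets exact would need a negative amount; discard.
strawberries + broccoli with both targets exact would need a negative amount; discard.
So the least-cost plan costs $3.28.

$3.28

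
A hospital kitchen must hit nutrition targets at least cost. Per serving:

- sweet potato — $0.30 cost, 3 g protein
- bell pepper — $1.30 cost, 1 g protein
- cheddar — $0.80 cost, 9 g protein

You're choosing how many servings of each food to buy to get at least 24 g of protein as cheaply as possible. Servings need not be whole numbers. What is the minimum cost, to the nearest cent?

$2.13

Cost per g of protein: cheddar $0.0889, sweet potato $0.1000, bell pepper $1.3000.
With no serving limits, use only cheddar: 24 g / 9 g = 2.667 servings × $0.80 = $2.13.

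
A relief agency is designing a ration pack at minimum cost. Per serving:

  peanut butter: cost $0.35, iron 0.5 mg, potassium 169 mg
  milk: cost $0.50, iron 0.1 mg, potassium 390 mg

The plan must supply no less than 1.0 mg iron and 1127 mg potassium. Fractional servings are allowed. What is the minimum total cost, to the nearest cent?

peanut butter only: max(1.0/0.5, 1127/169) = 6.669 servings → $2.33.
milk only: max(1.0/0.1, 1127/390) = 10 servings → $5.00.
peanut butter + milk with both tight: 1.557 servings and 2.215 servings → $1.65.
So the least-cost plan costs $1.65.

$1.65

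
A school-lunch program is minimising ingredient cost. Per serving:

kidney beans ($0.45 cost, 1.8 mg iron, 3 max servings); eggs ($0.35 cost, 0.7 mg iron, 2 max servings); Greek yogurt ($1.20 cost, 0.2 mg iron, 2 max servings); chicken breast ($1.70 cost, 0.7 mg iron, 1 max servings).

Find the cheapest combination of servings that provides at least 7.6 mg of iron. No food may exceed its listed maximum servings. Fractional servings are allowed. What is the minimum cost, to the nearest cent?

$4.35

Cost per mg of iron: kidney beans $0.2500, eggs $0.5000, chicken breast $2.4286, Greek yogurt $6.0000.
Take 3 servings of kidney beans: +5.4 mg iron for $1.35 (total $1.35, still need 2.2 mg).
Take 2 servings of eggs: +1.4 mg iron for $0.70 (total $2.05, still need 0.8 mg).
Take 1 serving of chicken breast: +0.7 mg iron for $1.70 (total $3.75, still need 0.1 mg).
Take 0.5 servings of Greek yogurt: +0.1 mg iron for $0.60 (total $4.35, still need 0.0 mg).
Greedy by cheapest-per-mg is optimal for a single linear constraint, so the minimum cost is $4.35.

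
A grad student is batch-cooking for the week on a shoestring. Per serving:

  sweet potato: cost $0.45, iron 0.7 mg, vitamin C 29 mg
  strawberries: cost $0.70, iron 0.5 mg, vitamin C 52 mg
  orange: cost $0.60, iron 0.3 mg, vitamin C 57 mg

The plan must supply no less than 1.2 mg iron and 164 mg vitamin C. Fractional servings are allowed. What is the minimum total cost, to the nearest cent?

With two linear requirements the optimum uses one or two foods; enumerate the corners.
sweet potato only: max(1.2/0.7, 164/29) = 5.655 servings → $2.54.
strawberries only: max(1.2/0.5, 164/52) = 3.154 servings → $2.21.
orange only: max(1.2/0.3, 164/57) = 4 servings → $2.40.
sweet potato + strawberries: intersection lies outside the first quadrant.
sweet potato + orange with both tight: 0.6154 servings and 2.564 servings → $1.82.
strawberries + orange with both tight: 1.488 servings and 1.519 servings → $1.95.
The minimum over all feasible corners is $1.82.

$1.82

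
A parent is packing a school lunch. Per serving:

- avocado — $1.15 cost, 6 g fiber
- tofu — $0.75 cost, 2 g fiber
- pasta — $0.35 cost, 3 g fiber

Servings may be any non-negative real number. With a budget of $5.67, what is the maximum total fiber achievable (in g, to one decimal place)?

Fiber per dollar: pasta 8.571, avocado 5.217, tofu 2.667.
With no serving limits, spend the whole cost allowance on pasta: $5.67 / $0.35 × 3 g = 48.6 g.

48.6 g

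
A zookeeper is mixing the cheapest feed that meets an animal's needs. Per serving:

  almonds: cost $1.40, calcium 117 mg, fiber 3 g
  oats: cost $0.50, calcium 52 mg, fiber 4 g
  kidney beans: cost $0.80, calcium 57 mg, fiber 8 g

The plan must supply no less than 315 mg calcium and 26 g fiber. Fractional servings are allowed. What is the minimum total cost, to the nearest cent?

$3.15

Check every corner: each single food scaled to meet both minima, and each pair solved so both constraints bind.
almonds only: max(315/117, 26/3) = 8.667 servings → $12.13.
oats only: max(315/52, 26/4) = 6.5 servings → $3.25.
kidney beans only: max(315/57, 26/8) = 5.526 servings → $4.42.
almonds + oats: intersection lies outside the first quadrant.
almonds + kidney beans with both tight: 1.357 servings and 2.741 servings → $4.09.
oats + kidney beans with both tight: 5.521 servings and 0.4894 servings → $3.15.
Cheapest feasible corner: $3.15.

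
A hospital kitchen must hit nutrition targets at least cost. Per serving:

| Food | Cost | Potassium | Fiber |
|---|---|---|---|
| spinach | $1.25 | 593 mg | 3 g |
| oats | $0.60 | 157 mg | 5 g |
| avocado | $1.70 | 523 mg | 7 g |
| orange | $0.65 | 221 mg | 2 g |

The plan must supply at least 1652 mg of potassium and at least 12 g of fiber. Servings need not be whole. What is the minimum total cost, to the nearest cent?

Minimising a linear cost over {potassium ≥ 1652, fiber ≥ 12, servings ≥ 0} — the optimum is at a vertex, using one or two foods.
spinach only: max(1652/593, 12/3) = 4 servings → $5.00.
oats only: max(1652/157, 12/5) = 10.52 servings → $6.31.
avocado only: max(1652/523, 12/7) = 3.159 servings → $5.37.
orange only: max(1652/221, 12/2) = 7.475 servings → $4.86.
spinach + oats with both tight: 2.557 servings and 0.8661 servings → $3.72.
spinach + avocado with both tight: 2.048 servings and 0.8366 servings → $3.98.
spinach + orange with both tight: 1.247 servings and 4.13 servings → $4.24.
oats + avocado: the both-tight solution has a negative serving — not a feasible corner.
oats + orange with both targets exact would need a negative amount; discard.
avocado + orange: the both-tight solution has a negative serving — not a feasible corner.
Cheapest feasible corner: $3.72.

$3.72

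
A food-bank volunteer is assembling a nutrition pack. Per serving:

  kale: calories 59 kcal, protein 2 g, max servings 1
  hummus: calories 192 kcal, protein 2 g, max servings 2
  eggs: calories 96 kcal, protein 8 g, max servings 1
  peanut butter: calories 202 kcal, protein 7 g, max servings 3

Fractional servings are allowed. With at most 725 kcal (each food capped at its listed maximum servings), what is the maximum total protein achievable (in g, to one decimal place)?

29.8 g

Protein per kcal: eggs 0.08333, peanut butter 0.03465, kale 0.0339, hummus 0.01042.
Take 1 serving of eggs: uses 96 kcal, +8.0 g protein (running total 8.0 g).
Take 3 servings of peanut butter: uses 606 kcal, +21.0 g protein (running total 29.0 g).
Take 0.3898 servings of kale: uses 23 kcal, +0.8 g protein (running total 29.8 g).
Filling greedily by protein-per-kcal is optimal for one linear limit, giving 29.8 g.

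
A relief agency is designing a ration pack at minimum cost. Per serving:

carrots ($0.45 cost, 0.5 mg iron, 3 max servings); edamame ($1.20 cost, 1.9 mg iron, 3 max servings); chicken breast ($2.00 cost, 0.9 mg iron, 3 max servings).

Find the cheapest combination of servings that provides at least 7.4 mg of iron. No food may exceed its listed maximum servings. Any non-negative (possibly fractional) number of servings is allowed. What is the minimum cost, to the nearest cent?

Cost per mg of iron: edamame $0.6316, carrots $0.9000, chicken breast $2.2222.
Take 3 servings of edamame: +5.7 mg iron for $3.60 (total $3.60, still need 1.7 mg).
Take 3 servings of carrots: +1.5 mg iron for $1.35 (total $4.95, still need 0.2 mg).
Take 0.2222 servings of chicken breast: +0.2 mg iron for $0.44 (total $5.39, still need 0.0 mg).
Filling from the cheapest source first is optimal under one linear minimum: $5.39.

$5.39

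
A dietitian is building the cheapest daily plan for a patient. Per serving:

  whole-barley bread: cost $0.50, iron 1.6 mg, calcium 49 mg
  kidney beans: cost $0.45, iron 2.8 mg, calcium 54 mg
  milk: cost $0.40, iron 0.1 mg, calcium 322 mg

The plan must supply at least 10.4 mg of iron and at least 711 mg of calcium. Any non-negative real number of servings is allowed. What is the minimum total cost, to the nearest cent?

With two linear requirements the optimum uses one or two foods; enumerate the corners.
whole-barley bread only: max(10.4/1.6, 711/49) = 14.51 servings → $7.26.
kidney beans only: max(10.4/2.8, 711/54) = 13.17 servings → $5.92.
milk only: max(10.4/0.1, 711/322) = 104 servings → $41.60.
whole-barley bread + kidney beans: the both-tight solution has a negative serving — not a feasible corner.
whole-barley bread + milk with both tight: 6.423 servings and 1.231 servings → $3.70.
kidney beans + milk with both tight: 3.657 servings and 1.595 servings → $2.28.
The minimum over all feasible corners is $2.28.

$2.28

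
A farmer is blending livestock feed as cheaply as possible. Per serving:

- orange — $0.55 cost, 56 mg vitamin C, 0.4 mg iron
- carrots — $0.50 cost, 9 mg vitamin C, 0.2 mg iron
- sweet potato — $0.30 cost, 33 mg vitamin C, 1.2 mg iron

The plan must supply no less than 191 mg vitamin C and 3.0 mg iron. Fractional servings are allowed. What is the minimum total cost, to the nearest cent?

$1.74

An LP optimum is at a vertex; with two nutrient constraints at most two foods are used. Check each candidate.
orange only: max(191/56, 3.0/0.4) = 7.5 servings → $4.12.
carrots only: max(191/9, 3.0/0.2) = 21.22 servings → $10.61.
sweet potato only: max(191/33, 3.0/1.2) = 5.788 servings → $1.74.
orange + carrots with both tight: 1.474 servings and 12.05 servings → $6.84.
orange + sweet potato with both tight: 2.411 servings and 1.696 servings → $1.83.
carrots + sweet potato with both targets exact would need a negative amount; discard.
Cheapest feasible corner: $1.74.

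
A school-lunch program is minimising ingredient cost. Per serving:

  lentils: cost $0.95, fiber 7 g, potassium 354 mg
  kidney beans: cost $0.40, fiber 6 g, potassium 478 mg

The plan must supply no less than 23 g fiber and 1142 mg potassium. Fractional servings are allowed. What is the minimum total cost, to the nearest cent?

$1.53

A basic optimal solution has at most two foods positive. Try each food alone and each pair with both targets met exactly.
lentils only: max(23/7, 1142/354) = 3.286 servings → $3.12.
kidney beans only: max(23/6, 1142/478) = 3.833 servings → $1.53.
lentils + kidney beans with both targets exact would need a negative amount; discard.
The minimum over all feasible corners is $1.53.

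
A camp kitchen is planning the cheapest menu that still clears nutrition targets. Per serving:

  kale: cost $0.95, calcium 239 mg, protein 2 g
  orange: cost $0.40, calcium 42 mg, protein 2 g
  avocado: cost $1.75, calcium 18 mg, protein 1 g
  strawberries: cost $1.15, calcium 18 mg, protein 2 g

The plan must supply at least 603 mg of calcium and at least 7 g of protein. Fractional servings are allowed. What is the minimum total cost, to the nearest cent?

$2.67

Compare the cost at each extreme point of the feasible region.
kale only: max(603/239, 7/2) = 3.5 servings → $3.33.
orange only: max(603/42, 7/2) = 14.36 servings → $5.74.
avocado only: max(603/18, 7/1) = 33.5 servings → $58.62.
strawberries only: max(603/18, 7/2) = 33.5 servings → $38.52.
kale + orange with both tight: 2.315 servings and 1.185 servings → $2.67.
kale + avocado with both tight: 2.35 servings and 2.3 servings → $6.26.
kale + strawberries with both tight: 2.443 servings and 1.057 servings → $3.54.
orange + avocado with both targets exact would need a negative amount; discard.
orange + strawberries with both targets exact would need a negative amount; discard.
avocado + strawberries with both targets exact would need a negative amount; discard.
Cheapest feasible corner: $2.67.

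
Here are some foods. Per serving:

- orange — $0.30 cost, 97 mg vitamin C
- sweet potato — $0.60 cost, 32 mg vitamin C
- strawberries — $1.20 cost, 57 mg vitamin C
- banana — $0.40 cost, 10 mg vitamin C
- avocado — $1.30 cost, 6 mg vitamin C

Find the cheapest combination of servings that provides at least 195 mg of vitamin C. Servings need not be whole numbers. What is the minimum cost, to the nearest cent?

$0.60

Cost per mg of vitamin C: orange $0.0031, sweet potato $0.0187, strawberries $0.0211, banana $0.0400, avocado $0.2167.
With no serving limits, use only orange: 195 mg / 97 mg = 2.01 servings × $0.30 = $0.60.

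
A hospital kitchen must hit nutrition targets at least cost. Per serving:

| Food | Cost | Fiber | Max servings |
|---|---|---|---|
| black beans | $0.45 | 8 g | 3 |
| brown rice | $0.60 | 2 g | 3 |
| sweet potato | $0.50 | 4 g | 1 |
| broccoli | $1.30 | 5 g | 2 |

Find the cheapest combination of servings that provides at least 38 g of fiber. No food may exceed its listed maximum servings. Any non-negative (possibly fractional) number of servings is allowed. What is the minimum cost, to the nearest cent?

$4.45

Cost per g of fiber: black beans $0.0563, sweet potato $0.1250, broccoli $0.2600, brown rice $0.3000.
Take 3 servings of black beans: +24.0 g fiber for $1.35 (total $1.35, still need 14.0 g).
Take 1 serving of sweet potato: +4.0 g fiber for $0.50 (total $1.85, still need 10.0 g).
Take 2 servings of broccoli: +10.0 g fiber for $2.60 (total $4.45, still need 0.0 g).
Filling from the cheapest source first is optimal under one linear minimum: $4.45.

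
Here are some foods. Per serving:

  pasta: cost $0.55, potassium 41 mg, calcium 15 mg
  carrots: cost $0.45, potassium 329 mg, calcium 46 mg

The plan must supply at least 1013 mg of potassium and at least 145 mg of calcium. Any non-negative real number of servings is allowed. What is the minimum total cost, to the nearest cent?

$1.42

This is a tiny linear program; its minimum lies at a vertex of the feasible set. List the vertices and price them.
pasta only: max(1013/41, 145/15) = 24.71 servings → $13.59.
carrots only: max(1013/329, 145/46) = 3.152 servings → $1.42.
pasta + carrots with both tight: 0.3631 servings and 3.034 servings → $1.56.
The minimum over all feasible corners is $1.42.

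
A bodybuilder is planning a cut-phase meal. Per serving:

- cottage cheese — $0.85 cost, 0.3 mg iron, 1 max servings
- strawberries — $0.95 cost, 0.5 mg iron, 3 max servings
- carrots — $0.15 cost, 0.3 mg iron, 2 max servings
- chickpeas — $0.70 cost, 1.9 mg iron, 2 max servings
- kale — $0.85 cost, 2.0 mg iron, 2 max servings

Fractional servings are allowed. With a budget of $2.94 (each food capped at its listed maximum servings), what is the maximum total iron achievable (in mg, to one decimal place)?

Iron per dollar: chickpeas 2.714, kale 2.353, carrots 2, strawberries 0.5263, cottage cheese 0.3529.
Take 2 servings of chickpeas: spends $1.40, +3.8 mg iron (running total 3.8 mg).
Take 1.812 servings of kale: spends $1.54, +3.6 mg iron (running total 7.4 mg).
Filling greedily by iron-per-dollar is optimal for one linear limit, giving 7.4 mg.

7.4 mg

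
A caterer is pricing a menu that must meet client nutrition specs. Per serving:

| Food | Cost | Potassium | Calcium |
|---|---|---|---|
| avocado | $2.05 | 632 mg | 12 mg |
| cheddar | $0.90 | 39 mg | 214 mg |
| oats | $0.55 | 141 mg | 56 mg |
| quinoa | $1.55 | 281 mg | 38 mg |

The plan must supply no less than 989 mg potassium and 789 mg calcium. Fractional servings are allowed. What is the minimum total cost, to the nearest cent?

Two binding constraints pin down two serving amounts, so the optimal mix uses at most two foods. The candidates are each food alone (scaled to the tighter of potassium/calcium) and each pair with both constraints tight.
avocado only: max(989/632, 789/12) = 65.75 servings → $134.79.
cheddar only: max(989/39, 789/214) = 25.36 servings → $22.82.
oats only: max(989/141, 789/56) = 14.09 servings → $7.75.
quinoa only: max(989/281, 789/38) = 20.76 servings → $32.18.
avocado + cheddar with both tight: 1.342 servings and 3.612 servings → $6.00.
avocado + oats: the both-tight solution has a negative serving — not a feasible corner.
avocado + quinoa with both targets exact would need a negative amount; discard.
cheddar + oats with both tight: 1.996 servings and 6.462 servings → $5.35.
cheddar + quinoa with both tight: 3.139 servings and 3.084 servings → $7.61.
oats + quinoa: intersection lies outside the first quadrant.
Cheapest feasible corner: $5.35.

$5.35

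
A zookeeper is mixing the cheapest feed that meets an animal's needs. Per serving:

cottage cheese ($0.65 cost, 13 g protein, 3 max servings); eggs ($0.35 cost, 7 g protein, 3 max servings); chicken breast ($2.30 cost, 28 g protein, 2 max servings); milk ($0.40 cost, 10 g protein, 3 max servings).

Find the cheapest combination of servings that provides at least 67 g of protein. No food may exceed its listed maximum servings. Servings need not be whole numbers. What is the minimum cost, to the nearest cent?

Cost per g of protein: milk $0.0400, cottage cheese $0.0500, eggs $0.0500, chicken breast $0.0821.
Take 3 servings of milk: +30.0 g protein for $1.20 (total $1.20, still need 37.0 g).
Take 2.846 servings of cottage cheese: +37.0 g protein for $1.85 (total $3.05, still need 0.0 g).
Greedy by cheapest-per-g is optimal for a single linear constraint, so the minimum cost is $3.05.

$3.05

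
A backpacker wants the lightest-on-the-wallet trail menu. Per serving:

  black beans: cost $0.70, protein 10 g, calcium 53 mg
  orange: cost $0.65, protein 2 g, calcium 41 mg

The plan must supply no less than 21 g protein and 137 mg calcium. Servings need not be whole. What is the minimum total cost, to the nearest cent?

$1.81

Check every corner: each single food scaled to meet both minima, and each pair solved so both constraints bind.
black beans only: max(21/10, 137/53) = 2.585 servings → $1.81.
orange only: max(21/2, 137/41) = 10.5 servings → $6.83.
black beans + orange with both tight: 1.931 servings and 0.8454 servings → $1.90.
Cheapest feasible corner: $1.81.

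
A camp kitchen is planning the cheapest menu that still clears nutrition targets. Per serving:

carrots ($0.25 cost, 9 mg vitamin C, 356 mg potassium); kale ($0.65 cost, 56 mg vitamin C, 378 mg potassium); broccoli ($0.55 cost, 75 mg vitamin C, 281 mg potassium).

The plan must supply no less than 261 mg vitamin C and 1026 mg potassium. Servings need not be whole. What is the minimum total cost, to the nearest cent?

carrots only: max(261/9, 1026/356) = 29 servings → $7.25.
kale only: max(261/56, 1026/378) = 4.661 servings → $3.03.
broccoli only: max(261/75, 1026/281) = 3.651 servings → $2.01.
carrots + kale with both targets exact would need a negative amount; discard.
carrots + broccoli with both tight: 0.1493 servings and 3.462 servings → $1.94.
kale + broccoli with both tight: 0.2861 servings and 3.266 servings → $1.98.
Cheapest feasible corner: $1.94.

$1.94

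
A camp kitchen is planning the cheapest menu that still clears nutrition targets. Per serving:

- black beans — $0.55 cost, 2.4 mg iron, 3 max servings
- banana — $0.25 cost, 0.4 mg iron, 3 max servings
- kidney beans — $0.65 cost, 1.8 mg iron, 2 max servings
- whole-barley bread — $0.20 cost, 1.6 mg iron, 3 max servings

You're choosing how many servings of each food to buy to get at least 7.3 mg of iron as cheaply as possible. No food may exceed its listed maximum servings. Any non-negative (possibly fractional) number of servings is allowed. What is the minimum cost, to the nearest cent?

$1.17

Cost per mg of iron: whole-barley bread $0.1250, black beans $0.2292, kidney beans $0.3611, banana $0.6250.
Take 3 servings of whole-barley bread: +4.8 mg iron for $0.60 (total $0.60, still need 2.5 mg).
Take 1.042 servings of black beans: +2.5 mg iron for $0.57 (total $1.17, still need 0.0 mg).
Filling from the cheapest source first is optimal under one linear minimum: $1.17.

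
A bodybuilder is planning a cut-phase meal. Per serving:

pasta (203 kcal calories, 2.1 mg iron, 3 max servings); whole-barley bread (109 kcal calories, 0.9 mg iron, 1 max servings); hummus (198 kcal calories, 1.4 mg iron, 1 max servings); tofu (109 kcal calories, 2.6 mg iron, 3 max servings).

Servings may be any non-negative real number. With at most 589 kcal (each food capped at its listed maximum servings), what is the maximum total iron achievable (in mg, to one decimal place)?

Iron per kcal: tofu 0.02385, pasta 0.01034, whole-barley bread 0.008257, hummus 0.007071.
Take 3 servings of tofu: uses 327 kcal, +7.8 mg iron (running total 7.8 mg).
Take 1.291 servings of pasta: uses 262 kcal, +2.7 mg iron (running total 10.5 mg).
Filling greedily by iron-per-kcal is optimal for one linear limit, giving 10.5 mg.

10.5 mg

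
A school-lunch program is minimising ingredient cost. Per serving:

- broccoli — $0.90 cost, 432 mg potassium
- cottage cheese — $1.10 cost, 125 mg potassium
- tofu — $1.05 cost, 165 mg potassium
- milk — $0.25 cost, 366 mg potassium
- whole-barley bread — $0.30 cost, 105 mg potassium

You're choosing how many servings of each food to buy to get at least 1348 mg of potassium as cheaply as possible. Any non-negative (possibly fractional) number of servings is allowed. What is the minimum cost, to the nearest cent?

$0.92

Cost per mg of potassium: milk $0.0007, broccoli $0.0021, whole-barley bread $0.0029, tofu $0.0064, cottage cheese $0.0088.
With no serving limits, use only milk: 1348 mg / 366 mg = 3.683 servings × $0.25 = $0.92.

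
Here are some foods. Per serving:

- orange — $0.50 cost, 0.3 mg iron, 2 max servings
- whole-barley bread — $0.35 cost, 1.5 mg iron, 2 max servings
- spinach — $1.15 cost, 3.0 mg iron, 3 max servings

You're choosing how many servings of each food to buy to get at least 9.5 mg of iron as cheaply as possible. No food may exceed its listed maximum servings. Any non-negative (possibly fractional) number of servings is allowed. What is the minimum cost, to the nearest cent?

Cost per mg of iron: whole-barley bread $0.2333, spinach $0.3833, orange $1.6667.
Take 2 servings of whole-barley bread: +3.0 mg iron for $0.70 (total $0.70, still need 6.5 mg).
Take 2.167 servings of spinach: +6.5 mg iron for $2.49 (total $3.19, still need 0.0 mg).
Filling from the cheapest source first is optimal under one linear minimum: $3.19.

$3.19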